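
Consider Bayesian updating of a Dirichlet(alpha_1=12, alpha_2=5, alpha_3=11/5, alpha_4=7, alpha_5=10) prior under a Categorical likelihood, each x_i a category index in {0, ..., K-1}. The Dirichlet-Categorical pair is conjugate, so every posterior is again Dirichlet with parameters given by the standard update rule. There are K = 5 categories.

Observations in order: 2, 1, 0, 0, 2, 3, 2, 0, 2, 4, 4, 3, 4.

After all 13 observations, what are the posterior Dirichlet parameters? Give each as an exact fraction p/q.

obs 1: x=2 → posterior Dirichlet(12, 5, 16/5, 7, 10)
obs 2: x=1 → posterior Dirichlet(12, 6, 16/5, 7, 10)
obs 3: x=0 → posterior Dirichlet(13, 6, 16/5, 7, 10)
obs 4: x=0 → posterior Dirichlet(14, 6, 16/5, 7, 10)
obs 5: x=2 → posterior Dirichlet(14, 6, 21/5, 7, 10)
obs 6: x=3 → posterior Dirichlet(14, 6, 21/5, 8, 10)
obs 7: x=2 → posterior Dirichlet(14, 6, 26/5, 8, 10)
obs 8: x=0 → posterior Dirichlet(15, 6, 26/5, 8, 10)
obs 9: x=2 → posterior Dirichlet(15, 6, 31/5, 8, 10)
obs 10: x=4 → posterior Dirichlet(15, 6, 31/5, 8, 11)
obs 11: x=4 → posterior Dirichlet(15, 6, 31/5, 8, 12)
obs 12: x=3 → posterior Dirichlet(15, 6, 31/5, 9, 12)
obs 13: x=4 → posterior Dirichlet(15, 6, 31/5, 9, 13)

alpha_1=15, alpha_2=6, alpha_3=31/5, alpha_4=9, alpha_5=13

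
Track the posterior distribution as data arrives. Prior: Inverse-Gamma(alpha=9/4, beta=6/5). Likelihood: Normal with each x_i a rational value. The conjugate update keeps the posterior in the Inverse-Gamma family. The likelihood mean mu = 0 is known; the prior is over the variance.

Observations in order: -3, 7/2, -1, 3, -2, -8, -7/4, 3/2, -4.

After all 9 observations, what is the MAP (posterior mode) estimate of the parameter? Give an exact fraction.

obs 1: x=-3 → posterior Inverse-Gamma(11/4, 57/10)
obs 2: x=7/2 → posterior Inverse-Gamma(13/4, 473/40)
obs 3: x=-1 → posterior Inverse-Gamma(15/4, 493/40)
obs 4: x=3 → posterior Inverse-Gamma(17/4, 673/40)
obs 5: x=-2 → posterior Inverse-Gamma(19/4, 753/40)
obs 6: x=-8 → posterior Inverse-Gamma(21/4, 2033/40)
obs 7: x=-7/4 → posterior Inverse-Gamma(23/4, 8377/160)
obs 8: x=3/2 → posterior Inverse-Gamma(25/4, 8557/160)
obs 9: x=-4 → posterior Inverse-Gamma(27/4, 9837/160)

9837/1240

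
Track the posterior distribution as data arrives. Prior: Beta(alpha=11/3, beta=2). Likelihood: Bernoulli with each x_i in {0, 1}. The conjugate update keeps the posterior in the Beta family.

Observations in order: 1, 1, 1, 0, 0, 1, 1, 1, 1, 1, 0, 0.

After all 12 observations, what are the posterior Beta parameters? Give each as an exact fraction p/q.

obs 1: x=1 → posterior Beta(14/3, 2)
obs 2: x=1 → posterior Beta(17/3, 2)
obs 3: x=1 → posterior Beta(20/3, 2)
obs 4: x=0 → posterior Beta(20/3, 3)
obs 5: x=0 → posterior Beta(20/3, 4)
obs 6: x=1 → posterior Beta(23/3, 4)
obs 7: x=1 → posterior Beta(26/3, 4)
obs 8: x=1 → posterior Beta(29/3, 4)
obs 9: x=1 → posterior Beta(32/3, 4)
obs 10: x=1 → posterior Beta(35/3, 4)
obs 11: x=0 → posterior Beta(35/3, 5)
obs 12: x=0 → posterior Beta(35/3, 6)

alpha=35/3, beta=6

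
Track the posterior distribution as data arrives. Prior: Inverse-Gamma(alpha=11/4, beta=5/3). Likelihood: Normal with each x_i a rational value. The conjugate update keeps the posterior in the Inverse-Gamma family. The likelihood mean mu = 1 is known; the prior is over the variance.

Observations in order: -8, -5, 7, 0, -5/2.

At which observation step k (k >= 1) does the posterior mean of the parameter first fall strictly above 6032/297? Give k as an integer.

obs 1: x=-8 → posterior Inverse-Gamma(13/4, 253/6)
obs 2: x=-5 → posterior Inverse-Gamma(15/4, 361/6)
obs 3: x=7 → posterior Inverse-Gamma(17/4, 469/6)
obs 4: x=0 → posterior Inverse-Gamma(19/4, 236/3)
obs 5: x=-5/2 → posterior Inverse-Gamma(21/4, 2035/24)

k = 2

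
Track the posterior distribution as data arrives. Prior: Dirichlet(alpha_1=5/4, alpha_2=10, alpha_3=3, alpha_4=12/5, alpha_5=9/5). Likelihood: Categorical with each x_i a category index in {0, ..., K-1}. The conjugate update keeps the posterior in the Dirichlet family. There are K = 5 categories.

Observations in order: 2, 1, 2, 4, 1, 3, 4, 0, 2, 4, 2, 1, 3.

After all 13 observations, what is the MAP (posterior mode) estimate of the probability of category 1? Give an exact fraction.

obs 1: x=2 → posterior Dirichlet(5/4, 10, 4, 12/5, 9/5)
obs 2: x=1 → posterior Dirichlet(5/4, 11, 4, 12/5, 9/5)
obs 3: x=2 → posterior Dirichlet(5/4, 11, 5, 12/5, 9/5)
obs 4: x=4 → posterior Dirichlet(5/4, 11, 5, 12/5, 14/5)
obs 5: x=1 → posterior Dirichlet(5/4, 12, 5, 12/5, 14/5)
obs 6: x=3 → posterior Dirichlet(5/4, 12, 5, 17/5, 14/5)
obs 7: x=4 → posterior Dirichlet(5/4, 12, 5, 17/5, 19/5)
obs 8: x=0 → posterior Dirichlet(9/4, 12, 5, 17/5, 19/5)
obs 9: x=2 → posterior Dirichlet(9/4, 12, 6, 17/5, 19/5)
obs 10: x=4 → posterior Dirichlet(9/4, 12, 6, 17/5, 24/5)
obs 11: x=2 → posterior Dirichlet(9/4, 12, 7, 17/5, 24/5)
obs 12: x=1 → posterior Dirichlet(9/4, 13, 7, 17/5, 24/5)
obs 13: x=3 → posterior Dirichlet(9/4, 13, 7, 22/5, 24/5)

240/529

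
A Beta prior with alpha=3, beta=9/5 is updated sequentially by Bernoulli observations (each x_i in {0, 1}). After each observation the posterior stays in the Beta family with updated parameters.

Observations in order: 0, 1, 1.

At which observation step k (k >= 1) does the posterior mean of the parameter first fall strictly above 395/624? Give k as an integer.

obs 1: x=0 → posterior Beta(3, 14/5)
obs 2: x=1 → posterior Beta(4, 14/5)
obs 3: x=1 → posterior Beta(5, 14/5)

k = 3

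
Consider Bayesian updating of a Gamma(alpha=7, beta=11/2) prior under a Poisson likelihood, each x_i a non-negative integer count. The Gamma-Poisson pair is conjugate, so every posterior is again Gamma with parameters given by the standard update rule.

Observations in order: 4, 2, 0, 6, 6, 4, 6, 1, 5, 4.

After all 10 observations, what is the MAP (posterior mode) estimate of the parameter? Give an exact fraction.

88/31

obs 1: x=4 → posterior Gamma(11, 13/2)
obs 2: x=2 → posterior Gamma(13, 15/2)
obs 3: x=0 → posterior Gamma(13, 17/2)
obs 4: x=6 → posterior Gamma(19, 19/2)
obs 5: x=6 → posterior Gamma(25, 21/2)
obs 6: x=4 → posterior Gamma(29, 23/2)
obs 7: x=6 → posterior Gamma(35, 25/2)
obs 8: x=1 → posterior Gamma(36, 27/2)
obs 9: x=5 → posterior Gamma(41, 29/2)
obs 10: x=4 → posterior Gamma(45, 31/2)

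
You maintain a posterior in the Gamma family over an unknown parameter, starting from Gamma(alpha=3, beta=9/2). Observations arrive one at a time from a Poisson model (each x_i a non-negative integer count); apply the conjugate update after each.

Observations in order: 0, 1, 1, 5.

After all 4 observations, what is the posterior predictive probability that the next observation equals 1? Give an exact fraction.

40319878008980/116490258898219

obs 1: x=0 → posterior Gamma(3, 11/2)
obs 2: x=1 → posterior Gamma(4, 13/2)
obs 3: x=1 → posterior Gamma(5, 15/2)
obs 4: x=5 → posterior Gamma(10, 17/2)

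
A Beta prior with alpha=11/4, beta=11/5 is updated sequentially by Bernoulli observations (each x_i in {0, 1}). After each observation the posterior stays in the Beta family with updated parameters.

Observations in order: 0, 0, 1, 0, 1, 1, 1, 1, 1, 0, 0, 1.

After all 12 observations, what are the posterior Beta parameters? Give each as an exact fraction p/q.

alpha=39/4, beta=36/5

obs 1: x=0 → posterior Beta(11/4, 16/5)
obs 2: x=0 → posterior Beta(11/4, 21/5)
obs 3: x=1 → posterior Beta(15/4, 21/5)
obs 4: x=0 → posterior Beta(15/4, 26/5)
obs 5: x=1 → posterior Beta(19/4, 26/5)
obs 6: x=1 → posterior Beta(23/4, 26/5)
obs 7: x=1 → posterior Beta(27/4, 26/5)
obs 8: x=1 → posterior Beta(31/4, 26/5)
obs 9: x=1 → posterior Beta(35/4, 26/5)
obs 10: x=0 → posterior Beta(35/4, 31/5)
obs 11: x=0 → posterior Beta(35/4, 36/5)
obs 12: x=1 → posterior Beta(39/4, 36/5)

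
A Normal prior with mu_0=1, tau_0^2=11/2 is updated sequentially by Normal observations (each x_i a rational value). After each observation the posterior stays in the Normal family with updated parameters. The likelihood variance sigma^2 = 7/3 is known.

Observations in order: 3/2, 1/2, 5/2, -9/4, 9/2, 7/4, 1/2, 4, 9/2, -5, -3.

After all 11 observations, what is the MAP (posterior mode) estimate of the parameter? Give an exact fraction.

obs 1: x=3/2 → posterior Normal(127/94, 77/47)
obs 2: x=1/2 → posterior Normal(1, 77/80)
obs 3: x=5/2 → posterior Normal(325/226, 77/113)
obs 4: x=-9/4 → posterior Normal(353/584, 77/146)
obs 5: x=9/2 → posterior Normal(947/716, 77/179)
obs 6: x=7/4 → posterior Normal(589/424, 77/212)
obs 7: x=1/2 → posterior Normal(311/245, 11/35)
obs 8: x=4 → posterior Normal(443/278, 77/278)
obs 9: x=9/2 → posterior Normal(1183/622, 77/311)
obs 10: x=-5 → posterior Normal(853/688, 77/344)
obs 11: x=-3 → posterior Normal(655/754, 77/377)

655/754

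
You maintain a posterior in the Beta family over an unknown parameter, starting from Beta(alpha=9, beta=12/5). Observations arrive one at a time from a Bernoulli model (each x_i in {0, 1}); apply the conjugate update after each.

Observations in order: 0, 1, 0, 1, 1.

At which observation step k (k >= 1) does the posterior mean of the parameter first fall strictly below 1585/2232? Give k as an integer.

obs 1: x=0 → posterior Beta(9, 17/5)
obs 2: x=1 → posterior Beta(10, 17/5)
obs 3: x=0 → posterior Beta(10, 22/5)
obs 4: x=1 → posterior Beta(11, 22/5)
obs 5: x=1 → posterior Beta(12, 22/5)

k = 3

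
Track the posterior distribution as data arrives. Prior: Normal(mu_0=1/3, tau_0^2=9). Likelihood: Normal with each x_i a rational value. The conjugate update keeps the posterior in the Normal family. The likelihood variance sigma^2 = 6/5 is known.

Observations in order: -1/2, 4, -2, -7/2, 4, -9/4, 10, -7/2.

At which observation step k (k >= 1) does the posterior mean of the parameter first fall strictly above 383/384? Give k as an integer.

obs 1: x=-1/2 → posterior Normal(-41/102, 18/17)
obs 2: x=4 → posterior Normal(319/192, 9/16)
obs 3: x=-2 → posterior Normal(139/282, 18/47)
obs 4: x=-7/2 → posterior Normal(-44/93, 9/31)
obs 5: x=4 → posterior Normal(92/231, 18/77)
obs 6: x=-9/4 → posterior Normal(-37/1104, 9/46)
obs 7: x=10 → posterior Normal(1763/1284, 18/107)
obs 8: x=-7/2 → posterior Normal(1133/1464, 9/61)

k = 2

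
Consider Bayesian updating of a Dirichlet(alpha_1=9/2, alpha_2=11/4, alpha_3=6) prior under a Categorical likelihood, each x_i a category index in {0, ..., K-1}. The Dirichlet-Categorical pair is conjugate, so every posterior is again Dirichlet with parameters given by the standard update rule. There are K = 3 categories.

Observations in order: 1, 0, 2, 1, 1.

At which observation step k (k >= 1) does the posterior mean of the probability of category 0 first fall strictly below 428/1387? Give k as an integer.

k = 5

obs 1: x=1 → posterior Dirichlet(9/2, 15/4, 6)
obs 2: x=0 → posterior Dirichlet(11/2, 15/4, 6)
obs 3: x=2 → posterior Dirichlet(11/2, 15/4, 7)
obs 4: x=1 → posterior Dirichlet(11/2, 19/4, 7)
obs 5: x=1 → posterior Dirichlet(11/2, 23/4, 7)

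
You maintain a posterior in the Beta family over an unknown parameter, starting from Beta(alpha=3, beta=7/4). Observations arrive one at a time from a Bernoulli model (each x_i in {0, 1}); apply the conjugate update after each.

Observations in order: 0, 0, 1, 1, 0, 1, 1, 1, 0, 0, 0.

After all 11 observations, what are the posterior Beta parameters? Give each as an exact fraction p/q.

obs 1: x=0 → posterior Beta(3, 11/4)
obs 2: x=0 → posterior Beta(3, 15/4)
obs 3: x=1 → posterior Beta(4, 15/4)
obs 4: x=1 → posterior Beta(5, 15/4)
obs 5: x=0 → posterior Beta(5, 19/4)
obs 6: x=1 → posterior Beta(6, 19/4)
obs 7: x=1 → posterior Beta(7, 19/4)
obs 8: x=1 → posterior Beta(8, 19/4)
obs 9: x=0 → posterior Beta(8, 23/4)
obs 10: x=0 → posterior Beta(8, 27/4)
obs 11: x=0 → posterior Beta(8, 31/4)

alpha=8, beta=31/4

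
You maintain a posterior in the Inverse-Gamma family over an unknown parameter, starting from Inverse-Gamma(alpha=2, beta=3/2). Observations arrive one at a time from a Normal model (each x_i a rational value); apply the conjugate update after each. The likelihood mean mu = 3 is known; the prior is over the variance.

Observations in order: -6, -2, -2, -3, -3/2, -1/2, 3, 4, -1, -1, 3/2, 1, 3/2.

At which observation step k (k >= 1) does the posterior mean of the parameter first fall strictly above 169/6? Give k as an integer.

k = 4

obs 1: x=-6 → posterior Inverse-Gamma(5/2, 42)
obs 2: x=-2 → posterior Inverse-Gamma(3, 109/2)
obs 3: x=-2 → posterior Inverse-Gamma(7/2, 67)
obs 4: x=-3 → posterior Inverse-Gamma(4, 85)
obs 5: x=-3/2 → posterior Inverse-Gamma(9/2, 761/8)
obs 6: x=-1/2 → posterior Inverse-Gamma(5, 405/4)
obs 7: x=3 → posterior Inverse-Gamma(11/2, 405/4)
obs 8: x=4 → posterior Inverse-Gamma(6, 407/4)
obs 9: x=-1 → posterior Inverse-Gamma(13/2, 439/4)
obs 10: x=-1 → posterior Inverse-Gamma(7, 471/4)
obs 11: x=3/2 → posterior Inverse-Gamma(15/2, 951/8)
obs 12: x=1 → posterior Inverse-Gamma(8, 967/8)
obs 13: x=3/2 → posterior Inverse-Gamma(17/2, 122)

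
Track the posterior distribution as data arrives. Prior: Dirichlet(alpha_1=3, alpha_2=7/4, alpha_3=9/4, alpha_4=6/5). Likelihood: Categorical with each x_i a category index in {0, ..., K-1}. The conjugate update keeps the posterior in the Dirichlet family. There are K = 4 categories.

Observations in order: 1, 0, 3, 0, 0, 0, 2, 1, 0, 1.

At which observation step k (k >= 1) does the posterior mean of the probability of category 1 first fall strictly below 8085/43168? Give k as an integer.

obs 1: x=1 → posterior Dirichlet(3, 11/4, 9/4, 6/5)
obs 2: x=0 → posterior Dirichlet(4, 11/4, 9/4, 6/5)
obs 3: x=3 → posterior Dirichlet(4, 11/4, 9/4, 11/5)
obs 4: x=0 → posterior Dirichlet(5, 11/4, 9/4, 11/5)
obs 5: x=0 → posterior Dirichlet(6, 11/4, 9/4, 11/5)
obs 6: x=0 → posterior Dirichlet(7, 11/4, 9/4, 11/5)
obs 7: x=2 → posterior Dirichlet(7, 11/4, 13/4, 11/5)
obs 8: x=1 → posterior Dirichlet(7, 15/4, 13/4, 11/5)
obs 9: x=0 → posterior Dirichlet(8, 15/4, 13/4, 11/5)
obs 10: x=1 → posterior Dirichlet(8, 19/4, 13/4, 11/5)

k = 7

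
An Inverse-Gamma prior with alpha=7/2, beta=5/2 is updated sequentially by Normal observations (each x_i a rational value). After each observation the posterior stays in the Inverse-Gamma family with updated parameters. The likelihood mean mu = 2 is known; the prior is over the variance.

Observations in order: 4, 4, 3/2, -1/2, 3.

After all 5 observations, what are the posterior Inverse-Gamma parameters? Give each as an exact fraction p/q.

obs 1: x=4 → posterior Inverse-Gamma(4, 9/2)
obs 2: x=4 → posterior Inverse-Gamma(9/2, 13/2)
obs 3: x=3/2 → posterior Inverse-Gamma(5, 53/8)
obs 4: x=-1/2 → posterior Inverse-Gamma(11/2, 39/4)
obs 5: x=3 → posterior Inverse-Gamma(6, 41/4)

alpha=6, beta=41/4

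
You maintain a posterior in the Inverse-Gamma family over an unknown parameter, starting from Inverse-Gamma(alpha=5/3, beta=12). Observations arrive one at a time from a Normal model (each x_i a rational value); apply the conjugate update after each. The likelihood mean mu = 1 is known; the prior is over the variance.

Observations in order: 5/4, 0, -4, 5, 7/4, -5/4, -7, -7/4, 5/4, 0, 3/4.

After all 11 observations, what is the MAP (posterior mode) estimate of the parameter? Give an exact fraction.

obs 1: x=5/4 → posterior Inverse-Gamma(13/6, 385/32)
obs 2: x=0 → posterior Inverse-Gamma(8/3, 401/32)
obs 3: x=-4 → posterior Inverse-Gamma(19/6, 801/32)
obs 4: x=5 → posterior Inverse-Gamma(11/3, 1057/32)
obs 5: x=7/4 → posterior Inverse-Gamma(25/6, 533/16)
obs 6: x=-5/4 → posterior Inverse-Gamma(14/3, 1147/32)
obs 7: x=-7 → posterior Inverse-Gamma(31/6, 2171/32)
obs 8: x=-7/4 → posterior Inverse-Gamma(17/3, 573/8)
obs 9: x=5/4 → posterior Inverse-Gamma(37/6, 2293/32)
obs 10: x=0 → posterior Inverse-Gamma(20/3, 2309/32)
obs 11: x=3/4 → posterior Inverse-Gamma(43/6, 1155/16)

495/56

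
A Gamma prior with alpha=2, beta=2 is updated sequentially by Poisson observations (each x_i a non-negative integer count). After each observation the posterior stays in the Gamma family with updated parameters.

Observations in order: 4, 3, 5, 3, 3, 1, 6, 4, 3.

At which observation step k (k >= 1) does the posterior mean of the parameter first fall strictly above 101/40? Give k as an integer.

k = 3

obs 1: x=4 → posterior Gamma(6, 3)
obs 2: x=3 → posterior Gamma(9, 4)
obs 3: x=5 → posterior Gamma(14, 5)
obs 4: x=3 → posterior Gamma(17, 6)
obs 5: x=3 → posterior Gamma(20, 7)
obs 6: x=1 → posterior Gamma(21, 8)
obs 7: x=6 → posterior Gamma(27, 9)
obs 8: x=4 → posterior Gamma(31, 10)
obs 9: x=3 → posterior Gamma(34, 11)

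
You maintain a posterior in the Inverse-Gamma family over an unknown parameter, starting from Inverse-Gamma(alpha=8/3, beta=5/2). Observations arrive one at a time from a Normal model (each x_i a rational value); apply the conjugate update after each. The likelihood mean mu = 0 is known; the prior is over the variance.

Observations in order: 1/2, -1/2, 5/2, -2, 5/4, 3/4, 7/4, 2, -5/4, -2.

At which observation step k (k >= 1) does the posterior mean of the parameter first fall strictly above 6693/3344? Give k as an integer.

obs 1: x=1/2 → posterior Inverse-Gamma(19/6, 21/8)
obs 2: x=-1/2 → posterior Inverse-Gamma(11/3, 11/4)
obs 3: x=5/2 → posterior Inverse-Gamma(25/6, 47/8)
obs 4: x=-2 → posterior Inverse-Gamma(14/3, 63/8)
obs 5: x=5/4 → posterior Inverse-Gamma(31/6, 277/32)
obs 6: x=3/4 → posterior Inverse-Gamma(17/3, 143/16)
obs 7: x=7/4 → posterior Inverse-Gamma(37/6, 335/32)
obs 8: x=2 → posterior Inverse-Gamma(20/3, 399/32)
obs 9: x=-5/4 → posterior Inverse-Gamma(43/6, 53/4)
obs 10: x=-2 → posterior Inverse-Gamma(23/3, 61/4)

k = 4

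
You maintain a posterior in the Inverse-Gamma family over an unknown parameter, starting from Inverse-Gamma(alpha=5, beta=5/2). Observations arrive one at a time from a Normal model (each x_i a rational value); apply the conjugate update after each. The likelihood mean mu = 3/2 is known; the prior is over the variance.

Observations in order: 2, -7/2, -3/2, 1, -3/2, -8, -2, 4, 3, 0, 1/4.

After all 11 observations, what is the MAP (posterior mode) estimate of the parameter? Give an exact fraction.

2613/368

obs 1: x=2 → posterior Inverse-Gamma(11/2, 21/8)
obs 2: x=-7/2 → posterior Inverse-Gamma(6, 121/8)
obs 3: x=-3/2 → posterior Inverse-Gamma(13/2, 157/8)
obs 4: x=1 → posterior Inverse-Gamma(7, 79/4)
obs 5: x=-3/2 → posterior Inverse-Gamma(15/2, 97/4)
obs 6: x=-8 → posterior Inverse-Gamma(8, 555/8)
obs 7: x=-2 → posterior Inverse-Gamma(17/2, 151/2)
obs 8: x=4 → posterior Inverse-Gamma(9, 629/8)
obs 9: x=3 → posterior Inverse-Gamma(19/2, 319/4)
obs 10: x=0 → posterior Inverse-Gamma(10, 647/8)
obs 11: x=1/4 → posterior Inverse-Gamma(21/2, 2613/32)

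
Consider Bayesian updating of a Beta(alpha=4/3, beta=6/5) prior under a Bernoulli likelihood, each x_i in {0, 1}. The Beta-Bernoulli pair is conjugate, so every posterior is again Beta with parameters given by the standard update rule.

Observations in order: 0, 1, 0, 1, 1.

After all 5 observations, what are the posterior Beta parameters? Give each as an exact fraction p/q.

obs 1: x=0 → posterior Beta(4/3, 11/5)
obs 2: x=1 → posterior Beta(7/3, 11/5)
obs 3: x=0 → posterior Beta(7/3, 16/5)
obs 4: x=1 → posterior Beta(10/3, 16/5)
obs 5: x=1 → posterior Beta(13/3, 16/5)

alpha=13/3, beta=16/5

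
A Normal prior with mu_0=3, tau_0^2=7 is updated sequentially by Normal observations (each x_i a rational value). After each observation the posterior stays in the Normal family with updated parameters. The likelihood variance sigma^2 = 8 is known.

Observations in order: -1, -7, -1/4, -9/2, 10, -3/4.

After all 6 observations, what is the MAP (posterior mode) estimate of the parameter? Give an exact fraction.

-1/100

obs 1: x=-1 → posterior Normal(17/15, 56/15)
obs 2: x=-7 → posterior Normal(-16/11, 28/11)
obs 3: x=-1/4 → posterior Normal(-135/116, 56/29)
obs 4: x=-9/2 → posterior Normal(-29/16, 14/9)
obs 5: x=10 → posterior Normal(19/172, 56/43)
obs 6: x=-3/4 → posterior Normal(-1/100, 28/25)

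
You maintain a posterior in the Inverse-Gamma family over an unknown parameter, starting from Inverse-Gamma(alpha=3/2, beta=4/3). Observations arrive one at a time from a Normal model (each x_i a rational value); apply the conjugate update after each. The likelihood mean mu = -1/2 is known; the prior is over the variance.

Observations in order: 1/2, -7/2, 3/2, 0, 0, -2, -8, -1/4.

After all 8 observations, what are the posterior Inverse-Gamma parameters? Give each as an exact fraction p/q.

obs 1: x=1/2 → posterior Inverse-Gamma(2, 11/6)
obs 2: x=-7/2 → posterior Inverse-Gamma(5/2, 19/3)
obs 3: x=3/2 → posterior Inverse-Gamma(3, 25/3)
obs 4: x=0 → posterior Inverse-Gamma(7/2, 203/24)
obs 5: x=0 → posterior Inverse-Gamma(4, 103/12)
obs 6: x=-2 → posterior Inverse-Gamma(9/2, 233/24)
obs 7: x=-8 → posterior Inverse-Gamma(5, 227/6)
obs 8: x=-1/4 → posterior Inverse-Gamma(11/2, 3635/96)

alpha=11/2, beta=3635/96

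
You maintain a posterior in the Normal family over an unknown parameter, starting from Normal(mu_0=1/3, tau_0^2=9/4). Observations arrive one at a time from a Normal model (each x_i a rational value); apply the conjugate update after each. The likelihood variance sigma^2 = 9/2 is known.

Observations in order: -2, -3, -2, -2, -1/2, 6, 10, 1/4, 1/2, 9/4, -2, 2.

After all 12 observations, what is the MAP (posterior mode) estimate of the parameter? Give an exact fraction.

61/84

obs 1: x=-2 → posterior Normal(-4/9, 3/2)
obs 2: x=-3 → posterior Normal(-13/12, 9/8)
obs 3: x=-2 → posterior Normal(-19/15, 9/10)
obs 4: x=-2 → posterior Normal(-25/18, 3/4)
obs 5: x=-1/2 → posterior Normal(-53/42, 9/14)
obs 6: x=6 → posterior Normal(-17/48, 9/16)
obs 7: x=10 → posterior Normal(43/54, 1/2)
obs 8: x=1/4 → posterior Normal(89/120, 9/20)
obs 9: x=1/2 → posterior Normal(95/132, 9/22)
obs 10: x=9/4 → posterior Normal(61/72, 3/8)
obs 11: x=-2 → posterior Normal(49/78, 9/26)
obs 12: x=2 → posterior Normal(61/84, 9/28)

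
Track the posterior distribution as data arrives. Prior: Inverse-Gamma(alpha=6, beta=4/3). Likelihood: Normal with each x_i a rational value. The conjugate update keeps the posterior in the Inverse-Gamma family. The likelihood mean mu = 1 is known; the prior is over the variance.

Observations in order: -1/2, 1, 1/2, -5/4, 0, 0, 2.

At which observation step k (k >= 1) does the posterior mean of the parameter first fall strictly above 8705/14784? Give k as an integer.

k = 4

obs 1: x=-1/2 → posterior Inverse-Gamma(13/2, 59/24)
obs 2: x=1 → posterior Inverse-Gamma(7, 59/24)
obs 3: x=1/2 → posterior Inverse-Gamma(15/2, 31/12)
obs 4: x=-5/4 → posterior Inverse-Gamma(8, 491/96)
obs 5: x=0 → posterior Inverse-Gamma(17/2, 539/96)
obs 6: x=0 → posterior Inverse-Gamma(9, 587/96)
obs 7: x=2 → posterior Inverse-Gamma(19/2, 635/96)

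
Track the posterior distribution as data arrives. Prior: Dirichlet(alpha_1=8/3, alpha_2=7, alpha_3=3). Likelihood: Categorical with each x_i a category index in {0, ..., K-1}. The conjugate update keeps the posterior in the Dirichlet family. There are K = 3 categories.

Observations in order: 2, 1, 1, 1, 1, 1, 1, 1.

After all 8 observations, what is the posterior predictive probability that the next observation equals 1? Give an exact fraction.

obs 1: x=2 → posterior Dirichlet(8/3, 7, 4)
obs 2: x=1 → posterior Dirichlet(8/3, 8, 4)
obs 3: x=1 → posterior Dirichlet(8/3, 9, 4)
obs 4: x=1 → posterior Dirichlet(8/3, 10, 4)
obs 5: x=1 → posterior Dirichlet(8/3, 11, 4)
obs 6: x=1 → posterior Dirichlet(8/3, 12, 4)
obs 7: x=1 → posterior Dirichlet(8/3, 13, 4)
obs 8: x=1 → posterior Dirichlet(8/3, 14, 4)

21/31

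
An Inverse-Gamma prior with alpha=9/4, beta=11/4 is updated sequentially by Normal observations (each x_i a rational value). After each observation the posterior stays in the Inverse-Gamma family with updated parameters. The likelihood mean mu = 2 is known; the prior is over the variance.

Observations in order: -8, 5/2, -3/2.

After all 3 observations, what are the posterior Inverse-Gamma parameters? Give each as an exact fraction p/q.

alpha=15/4, beta=59

obs 1: x=-8 → posterior Inverse-Gamma(11/4, 211/4)
obs 2: x=5/2 → posterior Inverse-Gamma(13/4, 423/8)
obs 3: x=-3/2 → posterior Inverse-Gamma(15/4, 59)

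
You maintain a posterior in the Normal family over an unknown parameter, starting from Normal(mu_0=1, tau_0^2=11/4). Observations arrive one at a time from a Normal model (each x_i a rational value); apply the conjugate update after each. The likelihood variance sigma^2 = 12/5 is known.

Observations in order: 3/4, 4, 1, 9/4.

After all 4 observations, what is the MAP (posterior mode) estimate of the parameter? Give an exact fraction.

122/67

obs 1: x=3/4 → posterior Normal(357/412, 132/103)
obs 2: x=4 → posterior Normal(1237/632, 66/79)
obs 3: x=1 → posterior Normal(1457/852, 44/71)
obs 4: x=9/4 → posterior Normal(122/67, 33/67)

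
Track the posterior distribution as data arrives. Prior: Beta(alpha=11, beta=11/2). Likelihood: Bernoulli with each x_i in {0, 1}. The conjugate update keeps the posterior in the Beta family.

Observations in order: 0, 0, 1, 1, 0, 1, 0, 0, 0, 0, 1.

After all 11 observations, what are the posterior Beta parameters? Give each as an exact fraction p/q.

obs 1: x=0 → posterior Beta(11, 13/2)
obs 2: x=0 → posterior Beta(11, 15/2)
obs 3: x=1 → posterior Beta(12, 15/2)
obs 4: x=1 → posterior Beta(13, 15/2)
obs 5: x=0 → posterior Beta(13, 17/2)
obs 6: x=1 → posterior Beta(14, 17/2)
obs 7: x=0 → posterior Beta(14, 19/2)
obs 8: x=0 → posterior Beta(14, 21/2)
obs 9: x=0 → posterior Beta(14, 23/2)
obs 10: x=0 → posterior Beta(14, 25/2)
obs 11: x=1 → posterior Beta(15, 25/2)

alpha=15, beta=25/2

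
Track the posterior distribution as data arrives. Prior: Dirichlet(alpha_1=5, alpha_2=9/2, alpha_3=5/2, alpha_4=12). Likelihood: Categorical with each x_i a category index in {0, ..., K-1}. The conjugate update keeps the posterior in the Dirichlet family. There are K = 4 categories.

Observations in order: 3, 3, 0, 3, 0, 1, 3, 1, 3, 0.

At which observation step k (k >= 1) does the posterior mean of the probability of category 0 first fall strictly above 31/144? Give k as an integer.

obs 1: x=3 → posterior Dirichlet(5, 9/2, 5/2, 13)
obs 2: x=3 → posterior Dirichlet(5, 9/2, 5/2, 14)
obs 3: x=0 → posterior Dirichlet(6, 9/2, 5/2, 14)
obs 4: x=3 → posterior Dirichlet(6, 9/2, 5/2, 15)
obs 5: x=0 → posterior Dirichlet(7, 9/2, 5/2, 15)
obs 6: x=1 → posterior Dirichlet(7, 11/2, 5/2, 15)
obs 7: x=3 → posterior Dirichlet(7, 11/2, 5/2, 16)
obs 8: x=1 → posterior Dirichlet(7, 13/2, 5/2, 16)
obs 9: x=3 → posterior Dirichlet(7, 13/2, 5/2, 17)
obs 10: x=0 → posterior Dirichlet(8, 13/2, 5/2, 17)

k = 3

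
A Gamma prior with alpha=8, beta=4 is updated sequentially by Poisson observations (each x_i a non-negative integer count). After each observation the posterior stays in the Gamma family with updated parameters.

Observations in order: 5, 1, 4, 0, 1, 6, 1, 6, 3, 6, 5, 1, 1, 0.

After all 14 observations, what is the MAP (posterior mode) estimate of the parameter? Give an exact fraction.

47/18

obs 1: x=5 → posterior Gamma(13, 5)
obs 2: x=1 → posterior Gamma(14, 6)
obs 3: x=4 → posterior Gamma(18, 7)
obs 4: x=0 → posterior Gamma(18, 8)
obs 5: x=1 → posterior Gamma(19, 9)
obs 6: x=6 → posterior Gamma(25, 10)
obs 7: x=1 → posterior Gamma(26, 11)
obs 8: x=6 → posterior Gamma(32, 12)
obs 9: x=3 → posterior Gamma(35, 13)
obs 10: x=6 → posterior Gamma(41, 14)
obs 11: x=5 → posterior Gamma(46, 15)
obs 12: x=1 → posterior Gamma(47, 16)
obs 13: x=1 → posterior Gamma(48, 17)
obs 14: x=0 → posterior Gamma(48, 18)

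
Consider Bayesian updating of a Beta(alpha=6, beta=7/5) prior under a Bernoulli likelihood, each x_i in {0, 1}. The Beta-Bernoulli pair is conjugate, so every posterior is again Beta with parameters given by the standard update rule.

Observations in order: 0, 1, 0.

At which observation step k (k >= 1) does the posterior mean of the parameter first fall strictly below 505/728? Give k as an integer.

obs 1: x=0 → posterior Beta(6, 12/5)
obs 2: x=1 → posterior Beta(7, 12/5)
obs 3: x=0 → posterior Beta(7, 17/5)

k = 3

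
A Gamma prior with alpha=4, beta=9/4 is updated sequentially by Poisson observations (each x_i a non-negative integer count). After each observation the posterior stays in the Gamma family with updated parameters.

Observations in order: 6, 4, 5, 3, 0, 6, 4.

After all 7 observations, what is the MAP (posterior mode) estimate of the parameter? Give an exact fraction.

124/37

obs 1: x=6 → posterior Gamma(10, 13/4)
obs 2: x=4 → posterior Gamma(14, 17/4)
obs 3: x=5 → posterior Gamma(19, 21/4)
obs 4: x=3 → posterior Gamma(22, 25/4)
obs 5: x=0 → posterior Gamma(22, 29/4)
obs 6: x=6 → posterior Gamma(28, 33/4)
obs 7: x=4 → posterior Gamma(32, 37/4)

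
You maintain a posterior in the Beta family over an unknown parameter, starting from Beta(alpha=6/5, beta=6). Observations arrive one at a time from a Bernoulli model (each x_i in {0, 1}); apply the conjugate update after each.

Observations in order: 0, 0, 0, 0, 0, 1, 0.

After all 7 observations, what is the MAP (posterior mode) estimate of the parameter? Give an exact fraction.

obs 1: x=0 → posterior Beta(6/5, 7)
obs 2: x=0 → posterior Beta(6/5, 8)
obs 3: x=0 → posterior Beta(6/5, 9)
obs 4: x=0 → posterior Beta(6/5, 10)
obs 5: x=0 → posterior Beta(6/5, 11)
obs 6: x=1 → posterior Beta(11/5, 11)
obs 7: x=0 → posterior Beta(11/5, 12)

6/61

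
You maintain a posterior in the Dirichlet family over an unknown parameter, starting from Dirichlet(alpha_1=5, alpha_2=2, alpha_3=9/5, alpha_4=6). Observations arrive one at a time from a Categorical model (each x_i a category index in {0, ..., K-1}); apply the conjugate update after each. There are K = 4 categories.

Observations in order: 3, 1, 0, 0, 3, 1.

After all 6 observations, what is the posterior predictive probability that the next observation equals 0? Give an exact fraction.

obs 1: x=3 → posterior Dirichlet(5, 2, 9/5, 7)
obs 2: x=1 → posterior Dirichlet(5, 3, 9/5, 7)
obs 3: x=0 → posterior Dirichlet(6, 3, 9/5, 7)
obs 4: x=0 → posterior Dirichlet(7, 3, 9/5, 7)
obs 5: x=3 → posterior Dirichlet(7, 3, 9/5, 8)
obs 6: x=1 → posterior Dirichlet(7, 4, 9/5, 8)

35/104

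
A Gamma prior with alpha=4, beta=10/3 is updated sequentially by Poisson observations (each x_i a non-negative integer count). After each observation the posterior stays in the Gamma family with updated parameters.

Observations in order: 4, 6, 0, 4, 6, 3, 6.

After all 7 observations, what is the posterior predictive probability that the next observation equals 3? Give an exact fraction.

170514136550402184315957086549875785390410698848245445/799451445565065888776155434089104177714020049850728448

obs 1: x=4 → posterior Gamma(8, 13/3)
obs 2: x=6 → posterior Gamma(14, 16/3)
obs 3: x=0 → posterior Gamma(14, 19/3)
obs 4: x=4 → posterior Gamma(18, 22/3)
obs 5: x=6 → posterior Gamma(24, 25/3)
obs 6: x=3 → posterior Gamma(27, 28/3)
obs 7: x=6 → posterior Gamma(33, 31/3)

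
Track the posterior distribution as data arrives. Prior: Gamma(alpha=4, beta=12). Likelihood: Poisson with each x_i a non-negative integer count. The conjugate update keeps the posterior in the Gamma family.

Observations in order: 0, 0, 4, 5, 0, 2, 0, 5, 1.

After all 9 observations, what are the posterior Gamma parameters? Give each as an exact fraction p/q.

alpha=21, beta=21

obs 1: x=0 → posterior Gamma(4, 13)
obs 2: x=0 → posterior Gamma(4, 14)
obs 3: x=4 → posterior Gamma(8, 15)
obs 4: x=5 → posterior Gamma(13, 16)
obs 5: x=0 → posterior Gamma(13, 17)
obs 6: x=2 → posterior Gamma(15, 18)
obs 7: x=0 → posterior Gamma(15, 19)
obs 8: x=5 → posterior Gamma(20, 20)
obs 9: x=1 → posterior Gamma(21, 21)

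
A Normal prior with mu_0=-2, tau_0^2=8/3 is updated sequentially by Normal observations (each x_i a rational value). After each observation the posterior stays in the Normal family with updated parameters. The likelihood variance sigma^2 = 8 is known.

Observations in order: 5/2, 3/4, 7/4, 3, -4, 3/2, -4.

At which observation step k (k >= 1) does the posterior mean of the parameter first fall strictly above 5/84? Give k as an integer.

obs 1: x=5/2 → posterior Normal(-7/8, 2)
obs 2: x=3/4 → posterior Normal(-11/20, 8/5)
obs 3: x=7/4 → posterior Normal(-1/6, 4/3)
obs 4: x=3 → posterior Normal(2/7, 8/7)
obs 5: x=-4 → posterior Normal(-1/4, 1)
obs 6: x=3/2 → posterior Normal(-1/18, 8/9)
obs 7: x=-4 → posterior Normal(-9/20, 4/5)

k = 4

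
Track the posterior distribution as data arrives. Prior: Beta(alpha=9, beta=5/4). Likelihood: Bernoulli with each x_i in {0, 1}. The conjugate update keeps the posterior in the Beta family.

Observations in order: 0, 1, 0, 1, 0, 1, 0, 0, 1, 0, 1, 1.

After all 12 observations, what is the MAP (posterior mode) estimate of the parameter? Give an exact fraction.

56/81

obs 1: x=0 → posterior Beta(9, 9/4)
obs 2: x=1 → posterior Beta(10, 9/4)
obs 3: x=0 → posterior Beta(10, 13/4)
obs 4: x=1 → posterior Beta(11, 13/4)
obs 5: x=0 → posterior Beta(11, 17/4)
obs 6: x=1 → posterior Beta(12, 17/4)
obs 7: x=0 → posterior Beta(12, 21/4)
obs 8: x=0 → posterior Beta(12, 25/4)
obs 9: x=1 → posterior Beta(13, 25/4)
obs 10: x=0 → posterior Beta(13, 29/4)
obs 11: x=1 → posterior Beta(14, 29/4)
obs 12: x=1 → posterior Beta(15, 29/4)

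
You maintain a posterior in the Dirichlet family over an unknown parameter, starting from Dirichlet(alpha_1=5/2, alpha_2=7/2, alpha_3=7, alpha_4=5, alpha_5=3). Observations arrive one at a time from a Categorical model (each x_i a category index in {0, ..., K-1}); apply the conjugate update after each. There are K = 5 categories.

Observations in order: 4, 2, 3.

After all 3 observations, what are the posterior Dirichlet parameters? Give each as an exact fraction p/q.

obs 1: x=4 → posterior Dirichlet(5/2, 7/2, 7, 5, 4)
obs 2: x=2 → posterior Dirichlet(5/2, 7/2, 8, 5, 4)
obs 3: x=3 → posterior Dirichlet(5/2, 7/2, 8, 6, 4)

alpha_1=5/2, alpha_2=7/2, alpha_3=8, alpha_4=6, alpha_5=4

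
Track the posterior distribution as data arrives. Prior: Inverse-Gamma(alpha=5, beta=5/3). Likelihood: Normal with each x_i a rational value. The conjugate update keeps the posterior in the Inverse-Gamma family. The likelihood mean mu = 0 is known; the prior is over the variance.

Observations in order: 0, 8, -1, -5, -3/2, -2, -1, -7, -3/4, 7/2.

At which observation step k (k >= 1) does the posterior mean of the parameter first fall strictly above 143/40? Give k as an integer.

k = 2

obs 1: x=0 → posterior Inverse-Gamma(11/2, 5/3)
obs 2: x=8 → posterior Inverse-Gamma(6, 101/3)
obs 3: x=-1 → posterior Inverse-Gamma(13/2, 205/6)
obs 4: x=-5 → posterior Inverse-Gamma(7, 140/3)
obs 5: x=-3/2 → posterior Inverse-Gamma(15/2, 1147/24)
obs 6: x=-2 → posterior Inverse-Gamma(8, 1195/24)
obs 7: x=-1 → posterior Inverse-Gamma(17/2, 1207/24)
obs 8: x=-7 → posterior Inverse-Gamma(9, 1795/24)
obs 9: x=-3/4 → posterior Inverse-Gamma(19/2, 7207/96)
obs 10: x=7/2 → posterior Inverse-Gamma(10, 7795/96)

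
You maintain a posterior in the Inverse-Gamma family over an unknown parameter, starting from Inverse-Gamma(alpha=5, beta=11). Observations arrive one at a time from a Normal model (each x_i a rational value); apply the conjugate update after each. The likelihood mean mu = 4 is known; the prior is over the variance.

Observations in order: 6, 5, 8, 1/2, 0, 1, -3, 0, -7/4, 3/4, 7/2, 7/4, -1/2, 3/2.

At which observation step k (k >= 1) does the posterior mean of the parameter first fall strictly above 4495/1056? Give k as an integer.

k = 4

obs 1: x=6 → posterior Inverse-Gamma(11/2, 13)
obs 2: x=5 → posterior Inverse-Gamma(6, 27/2)
obs 3: x=8 → posterior Inverse-Gamma(13/2, 43/2)
obs 4: x=1/2 → posterior Inverse-Gamma(7, 221/8)
obs 5: x=0 → posterior Inverse-Gamma(15/2, 285/8)
obs 6: x=1 → posterior Inverse-Gamma(8, 321/8)
obs 7: x=-3 → posterior Inverse-Gamma(17/2, 517/8)
obs 8: x=0 → posterior Inverse-Gamma(9, 581/8)
obs 9: x=-7/4 → posterior Inverse-Gamma(19/2, 2853/32)
obs 10: x=3/4 → posterior Inverse-Gamma(10, 1511/16)
obs 11: x=7/2 → posterior Inverse-Gamma(21/2, 1513/16)
obs 12: x=7/4 → posterior Inverse-Gamma(11, 3107/32)
obs 13: x=-1/2 → posterior Inverse-Gamma(23/2, 3431/32)
obs 14: x=3/2 → posterior Inverse-Gamma(12, 3531/32)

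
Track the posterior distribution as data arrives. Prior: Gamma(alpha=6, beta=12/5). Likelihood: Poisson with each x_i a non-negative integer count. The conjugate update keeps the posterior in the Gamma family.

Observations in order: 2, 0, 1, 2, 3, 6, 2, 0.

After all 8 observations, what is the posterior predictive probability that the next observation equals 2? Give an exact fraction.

357383164316863674817596807113345912012800/1383555343921576970686857174303757103336001

obs 1: x=2 → posterior Gamma(8, 17/5)
obs 2: x=0 → posterior Gamma(8, 22/5)
obs 3: x=1 → posterior Gamma(9, 27/5)
obs 4: x=2 → posterior Gamma(11, 32/5)
obs 5: x=3 → posterior Gamma(14, 37/5)
obs 6: x=6 → posterior Gamma(20, 42/5)
obs 7: x=2 → posterior Gamma(22, 47/5)
obs 8: x=0 → posterior Gamma(22, 52/5)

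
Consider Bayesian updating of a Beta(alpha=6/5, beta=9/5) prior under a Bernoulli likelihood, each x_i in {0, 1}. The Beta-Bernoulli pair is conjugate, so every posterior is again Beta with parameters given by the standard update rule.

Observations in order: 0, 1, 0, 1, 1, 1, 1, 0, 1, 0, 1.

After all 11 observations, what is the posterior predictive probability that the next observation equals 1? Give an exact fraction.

41/70

obs 1: x=0 → posterior Beta(6/5, 14/5)
obs 2: x=1 → posterior Beta(11/5, 14/5)
obs 3: x=0 → posterior Beta(11/5, 19/5)
obs 4: x=1 → posterior Beta(16/5, 19/5)
obs 5: x=1 → posterior Beta(21/5, 19/5)
obs 6: x=1 → posterior Beta(26/5, 19/5)
obs 7: x=1 → posterior Beta(31/5, 19/5)
obs 8: x=0 → posterior Beta(31/5, 24/5)
obs 9: x=1 → posterior Beta(36/5, 24/5)
obs 10: x=0 → posterior Beta(36/5, 29/5)
obs 11: x=1 → posterior Beta(41/5, 29/5)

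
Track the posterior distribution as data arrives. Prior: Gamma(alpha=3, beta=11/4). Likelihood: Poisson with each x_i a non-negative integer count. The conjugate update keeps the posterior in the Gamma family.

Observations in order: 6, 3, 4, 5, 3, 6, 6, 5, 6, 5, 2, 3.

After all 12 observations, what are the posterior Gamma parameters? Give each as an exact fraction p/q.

obs 1: x=6 → posterior Gamma(9, 15/4)
obs 2: x=3 → posterior Gamma(12, 19/4)
obs 3: x=4 → posterior Gamma(16, 23/4)
obs 4: x=5 → posterior Gamma(21, 27/4)
obs 5: x=3 → posterior Gamma(24, 31/4)
obs 6: x=6 → posterior Gamma(30, 35/4)
obs 7: x=6 → posterior Gamma(36, 39/4)
obs 8: x=5 → posterior Gamma(41, 43/4)
obs 9: x=6 → posterior Gamma(47, 47/4)
obs 10: x=5 → posterior Gamma(52, 51/4)
obs 11: x=2 → posterior Gamma(54, 55/4)
obs 12: x=3 → posterior Gamma(57, 59/4)

alpha=57, beta=59/4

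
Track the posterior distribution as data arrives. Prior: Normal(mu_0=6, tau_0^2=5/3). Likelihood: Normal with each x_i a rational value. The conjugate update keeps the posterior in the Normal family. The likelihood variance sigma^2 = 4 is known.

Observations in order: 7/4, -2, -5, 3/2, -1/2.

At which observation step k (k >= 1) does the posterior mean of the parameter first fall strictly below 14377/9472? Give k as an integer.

obs 1: x=7/4 → posterior Normal(19/4, 20/17)
obs 2: x=-2 → posterior Normal(283/88, 10/11)
obs 3: x=-5 → posterior Normal(61/36, 20/27)
obs 4: x=3/2 → posterior Normal(213/128, 5/8)
obs 5: x=-1/2 → posterior Normal(203/148, 20/37)

k = 5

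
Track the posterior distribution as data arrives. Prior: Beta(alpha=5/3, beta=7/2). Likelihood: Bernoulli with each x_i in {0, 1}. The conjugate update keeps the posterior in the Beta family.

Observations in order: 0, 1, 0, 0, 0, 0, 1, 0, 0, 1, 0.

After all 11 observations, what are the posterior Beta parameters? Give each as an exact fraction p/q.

alpha=14/3, beta=23/2

obs 1: x=0 → posterior Beta(5/3, 9/2)
obs 2: x=1 → posterior Beta(8/3, 9/2)
obs 3: x=0 → posterior Beta(8/3, 11/2)
obs 4: x=0 → posterior Beta(8/3, 13/2)
obs 5: x=0 → posterior Beta(8/3, 15/2)
obs 6: x=0 → posterior Beta(8/3, 17/2)
obs 7: x=1 → posterior Beta(11/3, 17/2)
obs 8: x=0 → posterior Beta(11/3, 19/2)
obs 9: x=0 → posterior Beta(11/3, 21/2)
obs 10: x=1 → posterior Beta(14/3, 21/2)
obs 11: x=0 → posterior Beta(14/3, 23/2)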